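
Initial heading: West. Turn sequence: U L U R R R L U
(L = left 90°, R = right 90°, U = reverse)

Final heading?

Start: West
  U (U-turn (180°)) -> East
  L (left (90° counter-clockwise)) -> North
  U (U-turn (180°)) -> South
  R (right (90° clockwise)) -> West
  R (right (90° clockwise)) -> North
  R (right (90° clockwise)) -> East
  L (left (90° counter-clockwise)) -> North
  U (U-turn (180°)) -> South
Final: South

Answer: Final heading: South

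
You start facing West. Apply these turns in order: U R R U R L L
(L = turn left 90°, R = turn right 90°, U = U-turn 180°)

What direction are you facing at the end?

Answer: Final heading: North

Derivation:
Start: West
  U (U-turn (180°)) -> East
  R (right (90° clockwise)) -> South
  R (right (90° clockwise)) -> West
  U (U-turn (180°)) -> East
  R (right (90° clockwise)) -> South
  L (left (90° counter-clockwise)) -> East
  L (left (90° counter-clockwise)) -> North
Final: North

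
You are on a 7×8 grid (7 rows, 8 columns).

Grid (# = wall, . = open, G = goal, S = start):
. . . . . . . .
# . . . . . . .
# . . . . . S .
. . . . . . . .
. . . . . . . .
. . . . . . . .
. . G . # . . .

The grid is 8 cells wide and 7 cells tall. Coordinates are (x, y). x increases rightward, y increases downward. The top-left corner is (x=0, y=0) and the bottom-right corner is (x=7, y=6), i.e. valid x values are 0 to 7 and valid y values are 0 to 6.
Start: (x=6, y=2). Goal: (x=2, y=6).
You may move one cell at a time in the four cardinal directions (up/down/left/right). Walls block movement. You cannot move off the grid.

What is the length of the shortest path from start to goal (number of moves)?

BFS from (x=6, y=2) until reaching (x=2, y=6):
  Distance 0: (x=6, y=2)
  Distance 1: (x=6, y=1), (x=5, y=2), (x=7, y=2), (x=6, y=3)
  Distance 2: (x=6, y=0), (x=5, y=1), (x=7, y=1), (x=4, y=2), (x=5, y=3), (x=7, y=3), (x=6, y=4)
  Distance 3: (x=5, y=0), (x=7, y=0), (x=4, y=1), (x=3, y=2), (x=4, y=3), (x=5, y=4), (x=7, y=4), (x=6, y=5)
  Distance 4: (x=4, y=0), (x=3, y=1), (x=2, y=2), (x=3, y=3), (x=4, y=4), (x=5, y=5), (x=7, y=5), (x=6, y=6)
  Distance 5: (x=3, y=0), (x=2, y=1), (x=1, y=2), (x=2, y=3), (x=3, y=4), (x=4, y=5), (x=5, y=6), (x=7, y=6)
  Distance 6: (x=2, y=0), (x=1, y=1), (x=1, y=3), (x=2, y=4), (x=3, y=5)
  Distance 7: (x=1, y=0), (x=0, y=3), (x=1, y=4), (x=2, y=5), (x=3, y=6)
  Distance 8: (x=0, y=0), (x=0, y=4), (x=1, y=5), (x=2, y=6)  <- goal reached here
One shortest path (8 moves): (x=6, y=2) -> (x=5, y=2) -> (x=4, y=2) -> (x=3, y=2) -> (x=2, y=2) -> (x=2, y=3) -> (x=2, y=4) -> (x=2, y=5) -> (x=2, y=6)

Answer: Shortest path length: 8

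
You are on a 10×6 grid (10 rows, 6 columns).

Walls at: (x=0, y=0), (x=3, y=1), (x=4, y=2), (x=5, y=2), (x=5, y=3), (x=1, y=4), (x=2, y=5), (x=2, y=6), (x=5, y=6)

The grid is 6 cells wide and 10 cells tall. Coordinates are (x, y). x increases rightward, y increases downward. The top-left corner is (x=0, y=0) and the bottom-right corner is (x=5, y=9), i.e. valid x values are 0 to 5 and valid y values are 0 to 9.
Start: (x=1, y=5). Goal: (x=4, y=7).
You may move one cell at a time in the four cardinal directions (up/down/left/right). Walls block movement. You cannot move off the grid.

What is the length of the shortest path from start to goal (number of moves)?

Answer: Shortest path length: 5

Derivation:
BFS from (x=1, y=5) until reaching (x=4, y=7):
  Distance 0: (x=1, y=5)
  Distance 1: (x=0, y=5), (x=1, y=6)
  Distance 2: (x=0, y=4), (x=0, y=6), (x=1, y=7)
  Distance 3: (x=0, y=3), (x=0, y=7), (x=2, y=7), (x=1, y=8)
  Distance 4: (x=0, y=2), (x=1, y=3), (x=3, y=7), (x=0, y=8), (x=2, y=8), (x=1, y=9)
  Distance 5: (x=0, y=1), (x=1, y=2), (x=2, y=3), (x=3, y=6), (x=4, y=7), (x=3, y=8), (x=0, y=9), (x=2, y=9)  <- goal reached here
One shortest path (5 moves): (x=1, y=5) -> (x=1, y=6) -> (x=1, y=7) -> (x=2, y=7) -> (x=3, y=7) -> (x=4, y=7)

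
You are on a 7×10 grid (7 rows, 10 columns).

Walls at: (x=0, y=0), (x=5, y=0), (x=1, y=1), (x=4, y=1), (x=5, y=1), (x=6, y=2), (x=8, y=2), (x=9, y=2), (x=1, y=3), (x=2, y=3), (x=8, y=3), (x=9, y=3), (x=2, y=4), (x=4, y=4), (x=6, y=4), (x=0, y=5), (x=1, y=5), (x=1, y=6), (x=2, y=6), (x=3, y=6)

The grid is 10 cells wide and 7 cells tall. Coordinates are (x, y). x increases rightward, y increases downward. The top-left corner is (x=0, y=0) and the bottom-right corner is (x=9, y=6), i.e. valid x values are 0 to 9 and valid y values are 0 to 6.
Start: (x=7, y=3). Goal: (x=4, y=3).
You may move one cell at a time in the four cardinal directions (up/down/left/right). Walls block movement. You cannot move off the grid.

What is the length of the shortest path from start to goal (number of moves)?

Answer: Shortest path length: 3

Derivation:
BFS from (x=7, y=3) until reaching (x=4, y=3):
  Distance 0: (x=7, y=3)
  Distance 1: (x=7, y=2), (x=6, y=3), (x=7, y=4)
  Distance 2: (x=7, y=1), (x=5, y=3), (x=8, y=4), (x=7, y=5)
  Distance 3: (x=7, y=0), (x=6, y=1), (x=8, y=1), (x=5, y=2), (x=4, y=3), (x=5, y=4), (x=9, y=4), (x=6, y=5), (x=8, y=5), (x=7, y=6)  <- goal reached here
One shortest path (3 moves): (x=7, y=3) -> (x=6, y=3) -> (x=5, y=3) -> (x=4, y=3)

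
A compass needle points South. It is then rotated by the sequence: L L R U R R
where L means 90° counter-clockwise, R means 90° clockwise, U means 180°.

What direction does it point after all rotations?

Answer: Final heading: East

Derivation:
Start: South
  L (left (90° counter-clockwise)) -> East
  L (left (90° counter-clockwise)) -> North
  R (right (90° clockwise)) -> East
  U (U-turn (180°)) -> West
  R (right (90° clockwise)) -> North
  R (right (90° clockwise)) -> East
Final: East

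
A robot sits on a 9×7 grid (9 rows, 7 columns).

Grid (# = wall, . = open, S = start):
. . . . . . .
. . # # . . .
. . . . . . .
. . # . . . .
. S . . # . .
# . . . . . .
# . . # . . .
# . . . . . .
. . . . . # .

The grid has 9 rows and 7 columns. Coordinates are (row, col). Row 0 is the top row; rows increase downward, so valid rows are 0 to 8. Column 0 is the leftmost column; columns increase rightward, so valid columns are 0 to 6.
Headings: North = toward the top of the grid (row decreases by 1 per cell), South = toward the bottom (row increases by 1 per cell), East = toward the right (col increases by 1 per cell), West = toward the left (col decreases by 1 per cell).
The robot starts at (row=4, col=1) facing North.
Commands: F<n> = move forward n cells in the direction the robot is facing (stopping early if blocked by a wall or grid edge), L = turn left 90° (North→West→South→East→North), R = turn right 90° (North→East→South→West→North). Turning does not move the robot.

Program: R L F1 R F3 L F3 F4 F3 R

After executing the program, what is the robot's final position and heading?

Start: (row=4, col=1), facing North
  R: turn right, now facing East
  L: turn left, now facing North
  F1: move forward 1, now at (row=3, col=1)
  R: turn right, now facing East
  F3: move forward 0/3 (blocked), now at (row=3, col=1)
  L: turn left, now facing North
  F3: move forward 3, now at (row=0, col=1)
  F4: move forward 0/4 (blocked), now at (row=0, col=1)
  F3: move forward 0/3 (blocked), now at (row=0, col=1)
  R: turn right, now facing East
Final: (row=0, col=1), facing East

Answer: Final position: (row=0, col=1), facing East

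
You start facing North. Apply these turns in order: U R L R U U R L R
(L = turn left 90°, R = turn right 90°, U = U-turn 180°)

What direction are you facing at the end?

Start: North
  U (U-turn (180°)) -> South
  R (right (90° clockwise)) -> West
  L (left (90° counter-clockwise)) -> South
  R (right (90° clockwise)) -> West
  U (U-turn (180°)) -> East
  U (U-turn (180°)) -> West
  R (right (90° clockwise)) -> North
  L (left (90° counter-clockwise)) -> West
  R (right (90° clockwise)) -> North
Final: North

Answer: Final heading: North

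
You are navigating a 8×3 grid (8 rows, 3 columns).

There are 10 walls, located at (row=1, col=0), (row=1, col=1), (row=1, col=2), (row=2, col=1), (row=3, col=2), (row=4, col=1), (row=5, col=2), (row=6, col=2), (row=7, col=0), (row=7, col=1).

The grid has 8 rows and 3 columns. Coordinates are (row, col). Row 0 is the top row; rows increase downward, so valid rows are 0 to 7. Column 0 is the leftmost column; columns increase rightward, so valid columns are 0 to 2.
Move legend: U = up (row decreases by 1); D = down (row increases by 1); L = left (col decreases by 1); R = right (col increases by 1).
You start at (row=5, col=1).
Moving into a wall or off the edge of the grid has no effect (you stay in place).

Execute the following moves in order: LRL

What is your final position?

Answer: Final position: (row=5, col=0)

Derivation:
Start: (row=5, col=1)
  L (left): (row=5, col=1) -> (row=5, col=0)
  R (right): (row=5, col=0) -> (row=5, col=1)
  L (left): (row=5, col=1) -> (row=5, col=0)
Final: (row=5, col=0)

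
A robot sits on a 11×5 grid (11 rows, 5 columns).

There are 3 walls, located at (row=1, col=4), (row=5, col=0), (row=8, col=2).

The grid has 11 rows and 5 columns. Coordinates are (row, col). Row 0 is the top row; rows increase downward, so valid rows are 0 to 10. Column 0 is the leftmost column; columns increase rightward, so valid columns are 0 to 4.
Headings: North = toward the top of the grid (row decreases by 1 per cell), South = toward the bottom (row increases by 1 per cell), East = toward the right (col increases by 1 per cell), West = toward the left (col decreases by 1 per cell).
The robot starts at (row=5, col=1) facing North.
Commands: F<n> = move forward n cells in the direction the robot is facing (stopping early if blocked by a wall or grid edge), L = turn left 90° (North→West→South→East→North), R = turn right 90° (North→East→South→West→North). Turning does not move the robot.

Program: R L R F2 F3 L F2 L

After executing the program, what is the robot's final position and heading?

Answer: Final position: (row=3, col=4), facing West

Derivation:
Start: (row=5, col=1), facing North
  R: turn right, now facing East
  L: turn left, now facing North
  R: turn right, now facing East
  F2: move forward 2, now at (row=5, col=3)
  F3: move forward 1/3 (blocked), now at (row=5, col=4)
  L: turn left, now facing North
  F2: move forward 2, now at (row=3, col=4)
  L: turn left, now facing West
Final: (row=3, col=4), facing West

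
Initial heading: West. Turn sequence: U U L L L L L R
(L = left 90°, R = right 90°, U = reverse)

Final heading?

Answer: Final heading: West

Derivation:
Start: West
  U (U-turn (180°)) -> East
  U (U-turn (180°)) -> West
  L (left (90° counter-clockwise)) -> South
  L (left (90° counter-clockwise)) -> East
  L (left (90° counter-clockwise)) -> North
  L (left (90° counter-clockwise)) -> West
  L (left (90° counter-clockwise)) -> South
  R (right (90° clockwise)) -> West
Final: West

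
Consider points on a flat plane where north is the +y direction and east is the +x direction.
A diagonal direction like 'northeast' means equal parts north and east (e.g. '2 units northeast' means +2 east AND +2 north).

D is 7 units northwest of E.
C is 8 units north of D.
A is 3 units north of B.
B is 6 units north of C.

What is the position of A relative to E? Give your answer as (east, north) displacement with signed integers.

Place E at the origin (east=0, north=0).
  D is 7 units northwest of E: delta (east=-7, north=+7); D at (east=-7, north=7).
  C is 8 units north of D: delta (east=+0, north=+8); C at (east=-7, north=15).
  B is 6 units north of C: delta (east=+0, north=+6); B at (east=-7, north=21).
  A is 3 units north of B: delta (east=+0, north=+3); A at (east=-7, north=24).
Therefore A relative to E: (east=-7, north=24).

Answer: A is at (east=-7, north=24) relative to E.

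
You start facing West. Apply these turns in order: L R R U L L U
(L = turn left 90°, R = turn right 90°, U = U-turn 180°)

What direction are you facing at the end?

Start: West
  L (left (90° counter-clockwise)) -> South
  R (right (90° clockwise)) -> West
  R (right (90° clockwise)) -> North
  U (U-turn (180°)) -> South
  L (left (90° counter-clockwise)) -> East
  L (left (90° counter-clockwise)) -> North
  U (U-turn (180°)) -> South
Final: South

Answer: Final heading: South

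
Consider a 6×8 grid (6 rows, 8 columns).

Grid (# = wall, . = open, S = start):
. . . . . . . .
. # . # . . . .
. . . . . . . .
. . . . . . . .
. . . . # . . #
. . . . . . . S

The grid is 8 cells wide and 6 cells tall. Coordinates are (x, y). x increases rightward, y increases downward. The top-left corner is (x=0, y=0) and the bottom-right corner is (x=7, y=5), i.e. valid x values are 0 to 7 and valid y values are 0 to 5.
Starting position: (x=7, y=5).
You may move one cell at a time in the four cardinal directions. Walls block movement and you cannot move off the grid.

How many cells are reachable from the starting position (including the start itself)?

Answer: Reachable cells: 44

Derivation:
BFS flood-fill from (x=7, y=5):
  Distance 0: (x=7, y=5)
  Distance 1: (x=6, y=5)
  Distance 2: (x=6, y=4), (x=5, y=5)
  Distance 3: (x=6, y=3), (x=5, y=4), (x=4, y=5)
  Distance 4: (x=6, y=2), (x=5, y=3), (x=7, y=3), (x=3, y=5)
  Distance 5: (x=6, y=1), (x=5, y=2), (x=7, y=2), (x=4, y=3), (x=3, y=4), (x=2, y=5)
  Distance 6: (x=6, y=0), (x=5, y=1), (x=7, y=1), (x=4, y=2), (x=3, y=3), (x=2, y=4), (x=1, y=5)
  Distance 7: (x=5, y=0), (x=7, y=0), (x=4, y=1), (x=3, y=2), (x=2, y=3), (x=1, y=4), (x=0, y=5)
  Distance 8: (x=4, y=0), (x=2, y=2), (x=1, y=3), (x=0, y=4)
  Distance 9: (x=3, y=0), (x=2, y=1), (x=1, y=2), (x=0, y=3)
  Distance 10: (x=2, y=0), (x=0, y=2)
  Distance 11: (x=1, y=0), (x=0, y=1)
  Distance 12: (x=0, y=0)
Total reachable: 44 (grid has 44 open cells total)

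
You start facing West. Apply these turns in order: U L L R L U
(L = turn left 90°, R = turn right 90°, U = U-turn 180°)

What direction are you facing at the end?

Answer: Final heading: East

Derivation:
Start: West
  U (U-turn (180°)) -> East
  L (left (90° counter-clockwise)) -> North
  L (left (90° counter-clockwise)) -> West
  R (right (90° clockwise)) -> North
  L (left (90° counter-clockwise)) -> West
  U (U-turn (180°)) -> East
Final: East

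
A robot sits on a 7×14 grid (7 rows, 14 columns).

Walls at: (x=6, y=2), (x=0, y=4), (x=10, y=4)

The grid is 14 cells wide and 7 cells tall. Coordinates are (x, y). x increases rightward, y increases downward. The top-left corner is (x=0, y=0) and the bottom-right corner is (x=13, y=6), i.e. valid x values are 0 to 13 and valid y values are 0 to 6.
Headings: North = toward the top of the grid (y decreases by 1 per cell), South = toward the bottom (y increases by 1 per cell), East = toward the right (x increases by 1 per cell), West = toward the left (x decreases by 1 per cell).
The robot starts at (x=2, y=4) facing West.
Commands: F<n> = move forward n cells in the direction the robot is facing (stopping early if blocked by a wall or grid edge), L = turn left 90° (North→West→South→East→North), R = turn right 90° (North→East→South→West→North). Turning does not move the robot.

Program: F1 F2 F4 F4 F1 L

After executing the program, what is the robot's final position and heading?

Start: (x=2, y=4), facing West
  F1: move forward 1, now at (x=1, y=4)
  F2: move forward 0/2 (blocked), now at (x=1, y=4)
  F4: move forward 0/4 (blocked), now at (x=1, y=4)
  F4: move forward 0/4 (blocked), now at (x=1, y=4)
  F1: move forward 0/1 (blocked), now at (x=1, y=4)
  L: turn left, now facing South
Final: (x=1, y=4), facing South

Answer: Final position: (x=1, y=4), facing South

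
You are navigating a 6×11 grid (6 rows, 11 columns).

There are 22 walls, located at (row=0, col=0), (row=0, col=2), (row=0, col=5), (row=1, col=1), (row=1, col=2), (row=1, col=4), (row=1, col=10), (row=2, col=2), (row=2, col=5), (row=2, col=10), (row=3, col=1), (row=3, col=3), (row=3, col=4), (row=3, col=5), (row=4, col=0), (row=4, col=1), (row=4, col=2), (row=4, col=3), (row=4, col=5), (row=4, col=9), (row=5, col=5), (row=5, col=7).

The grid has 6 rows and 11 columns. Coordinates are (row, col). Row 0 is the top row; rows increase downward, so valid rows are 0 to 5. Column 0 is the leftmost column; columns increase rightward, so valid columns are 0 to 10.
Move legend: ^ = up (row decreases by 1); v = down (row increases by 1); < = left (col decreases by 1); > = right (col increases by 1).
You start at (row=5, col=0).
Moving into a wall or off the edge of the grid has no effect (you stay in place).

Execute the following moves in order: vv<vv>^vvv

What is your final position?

Answer: Final position: (row=5, col=1)

Derivation:
Start: (row=5, col=0)
  v (down): blocked, stay at (row=5, col=0)
  v (down): blocked, stay at (row=5, col=0)
  < (left): blocked, stay at (row=5, col=0)
  v (down): blocked, stay at (row=5, col=0)
  v (down): blocked, stay at (row=5, col=0)
  > (right): (row=5, col=0) -> (row=5, col=1)
  ^ (up): blocked, stay at (row=5, col=1)
  [×3]v (down): blocked, stay at (row=5, col=1)
Final: (row=5, col=1)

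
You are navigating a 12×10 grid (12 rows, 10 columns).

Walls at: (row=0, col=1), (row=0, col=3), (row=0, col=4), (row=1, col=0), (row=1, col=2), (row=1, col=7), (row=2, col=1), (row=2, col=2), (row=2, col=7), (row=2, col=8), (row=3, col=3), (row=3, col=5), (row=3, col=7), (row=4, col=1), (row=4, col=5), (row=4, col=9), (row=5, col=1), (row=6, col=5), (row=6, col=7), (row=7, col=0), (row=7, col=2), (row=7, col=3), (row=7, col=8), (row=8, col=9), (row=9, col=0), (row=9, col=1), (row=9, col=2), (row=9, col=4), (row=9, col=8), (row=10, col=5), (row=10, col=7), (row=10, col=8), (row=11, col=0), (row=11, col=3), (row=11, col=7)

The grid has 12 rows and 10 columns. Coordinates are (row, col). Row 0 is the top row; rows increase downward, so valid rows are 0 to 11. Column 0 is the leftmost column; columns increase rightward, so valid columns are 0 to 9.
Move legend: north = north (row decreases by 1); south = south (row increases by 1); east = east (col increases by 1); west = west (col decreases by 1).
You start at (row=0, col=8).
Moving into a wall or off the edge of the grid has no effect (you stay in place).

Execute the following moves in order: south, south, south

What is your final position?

Answer: Final position: (row=1, col=8)

Derivation:
Start: (row=0, col=8)
  south (south): (row=0, col=8) -> (row=1, col=8)
  south (south): blocked, stay at (row=1, col=8)
  south (south): blocked, stay at (row=1, col=8)
Final: (row=1, col=8)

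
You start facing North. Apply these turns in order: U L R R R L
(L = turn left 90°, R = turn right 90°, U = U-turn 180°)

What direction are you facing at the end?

Start: North
  U (U-turn (180°)) -> South
  L (left (90° counter-clockwise)) -> East
  R (right (90° clockwise)) -> South
  R (right (90° clockwise)) -> West
  R (right (90° clockwise)) -> North
  L (left (90° counter-clockwise)) -> West
Final: West

Answer: Final heading: West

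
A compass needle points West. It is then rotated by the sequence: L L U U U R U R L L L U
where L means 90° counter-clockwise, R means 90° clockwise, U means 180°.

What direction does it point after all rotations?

Start: West
  L (left (90° counter-clockwise)) -> South
  L (left (90° counter-clockwise)) -> East
  U (U-turn (180°)) -> West
  U (U-turn (180°)) -> East
  U (U-turn (180°)) -> West
  R (right (90° clockwise)) -> North
  U (U-turn (180°)) -> South
  R (right (90° clockwise)) -> West
  L (left (90° counter-clockwise)) -> South
  L (left (90° counter-clockwise)) -> East
  L (left (90° counter-clockwise)) -> North
  U (U-turn (180°)) -> South
Final: South

Answer: Final heading: South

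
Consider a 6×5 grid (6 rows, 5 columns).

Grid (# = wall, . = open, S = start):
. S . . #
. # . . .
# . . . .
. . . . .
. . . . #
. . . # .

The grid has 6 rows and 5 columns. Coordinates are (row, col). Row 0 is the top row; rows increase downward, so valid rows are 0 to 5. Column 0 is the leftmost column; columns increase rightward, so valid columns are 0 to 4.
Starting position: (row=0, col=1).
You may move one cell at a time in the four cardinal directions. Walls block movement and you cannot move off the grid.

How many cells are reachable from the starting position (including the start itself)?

Answer: Reachable cells: 24

Derivation:
BFS flood-fill from (row=0, col=1):
  Distance 0: (row=0, col=1)
  Distance 1: (row=0, col=0), (row=0, col=2)
  Distance 2: (row=0, col=3), (row=1, col=0), (row=1, col=2)
  Distance 3: (row=1, col=3), (row=2, col=2)
  Distance 4: (row=1, col=4), (row=2, col=1), (row=2, col=3), (row=3, col=2)
  Distance 5: (row=2, col=4), (row=3, col=1), (row=3, col=3), (row=4, col=2)
  Distance 6: (row=3, col=0), (row=3, col=4), (row=4, col=1), (row=4, col=3), (row=5, col=2)
  Distance 7: (row=4, col=0), (row=5, col=1)
  Distance 8: (row=5, col=0)
Total reachable: 24 (grid has 25 open cells total)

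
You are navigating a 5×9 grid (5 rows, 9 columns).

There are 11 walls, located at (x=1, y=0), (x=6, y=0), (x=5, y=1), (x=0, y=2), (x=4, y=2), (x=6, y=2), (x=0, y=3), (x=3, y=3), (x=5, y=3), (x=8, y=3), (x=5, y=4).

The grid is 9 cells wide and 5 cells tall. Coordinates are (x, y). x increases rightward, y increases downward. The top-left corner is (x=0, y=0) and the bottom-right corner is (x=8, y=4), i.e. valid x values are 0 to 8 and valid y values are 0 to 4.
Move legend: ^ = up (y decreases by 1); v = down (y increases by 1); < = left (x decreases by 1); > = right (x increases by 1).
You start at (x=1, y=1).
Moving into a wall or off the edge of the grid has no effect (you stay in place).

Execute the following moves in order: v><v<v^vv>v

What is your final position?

Start: (x=1, y=1)
  v (down): (x=1, y=1) -> (x=1, y=2)
  > (right): (x=1, y=2) -> (x=2, y=2)
  < (left): (x=2, y=2) -> (x=1, y=2)
  v (down): (x=1, y=2) -> (x=1, y=3)
  < (left): blocked, stay at (x=1, y=3)
  v (down): (x=1, y=3) -> (x=1, y=4)
  ^ (up): (x=1, y=4) -> (x=1, y=3)
  v (down): (x=1, y=3) -> (x=1, y=4)
  v (down): blocked, stay at (x=1, y=4)
  > (right): (x=1, y=4) -> (x=2, y=4)
  v (down): blocked, stay at (x=2, y=4)
Final: (x=2, y=4)

Answer: Final position: (x=2, y=4)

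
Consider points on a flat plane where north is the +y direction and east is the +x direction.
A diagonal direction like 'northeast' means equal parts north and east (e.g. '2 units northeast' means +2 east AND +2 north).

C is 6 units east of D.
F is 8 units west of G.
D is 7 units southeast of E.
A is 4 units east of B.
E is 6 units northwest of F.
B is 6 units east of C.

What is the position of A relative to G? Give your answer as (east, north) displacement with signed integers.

Answer: A is at (east=9, north=-1) relative to G.

Derivation:
Place G at the origin (east=0, north=0).
  F is 8 units west of G: delta (east=-8, north=+0); F at (east=-8, north=0).
  E is 6 units northwest of F: delta (east=-6, north=+6); E at (east=-14, north=6).
  D is 7 units southeast of E: delta (east=+7, north=-7); D at (east=-7, north=-1).
  C is 6 units east of D: delta (east=+6, north=+0); C at (east=-1, north=-1).
  B is 6 units east of C: delta (east=+6, north=+0); B at (east=5, north=-1).
  A is 4 units east of B: delta (east=+4, north=+0); A at (east=9, north=-1).
Therefore A relative to G: (east=9, north=-1).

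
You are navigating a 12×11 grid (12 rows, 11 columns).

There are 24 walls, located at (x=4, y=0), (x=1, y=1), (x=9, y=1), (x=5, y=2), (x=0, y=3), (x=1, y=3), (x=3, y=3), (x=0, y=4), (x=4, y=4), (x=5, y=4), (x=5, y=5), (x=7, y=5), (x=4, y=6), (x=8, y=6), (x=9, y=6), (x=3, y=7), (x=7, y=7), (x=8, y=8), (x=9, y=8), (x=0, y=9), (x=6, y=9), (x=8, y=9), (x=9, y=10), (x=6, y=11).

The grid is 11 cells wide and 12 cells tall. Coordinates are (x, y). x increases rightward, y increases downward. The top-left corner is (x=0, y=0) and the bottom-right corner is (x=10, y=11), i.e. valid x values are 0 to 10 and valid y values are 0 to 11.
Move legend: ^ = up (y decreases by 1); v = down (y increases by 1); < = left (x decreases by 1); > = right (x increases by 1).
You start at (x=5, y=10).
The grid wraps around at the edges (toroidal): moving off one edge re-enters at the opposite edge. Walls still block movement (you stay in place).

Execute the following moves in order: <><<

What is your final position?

Answer: Final position: (x=3, y=10)

Derivation:
Start: (x=5, y=10)
  < (left): (x=5, y=10) -> (x=4, y=10)
  > (right): (x=4, y=10) -> (x=5, y=10)
  < (left): (x=5, y=10) -> (x=4, y=10)
  < (left): (x=4, y=10) -> (x=3, y=10)
Final: (x=3, y=10)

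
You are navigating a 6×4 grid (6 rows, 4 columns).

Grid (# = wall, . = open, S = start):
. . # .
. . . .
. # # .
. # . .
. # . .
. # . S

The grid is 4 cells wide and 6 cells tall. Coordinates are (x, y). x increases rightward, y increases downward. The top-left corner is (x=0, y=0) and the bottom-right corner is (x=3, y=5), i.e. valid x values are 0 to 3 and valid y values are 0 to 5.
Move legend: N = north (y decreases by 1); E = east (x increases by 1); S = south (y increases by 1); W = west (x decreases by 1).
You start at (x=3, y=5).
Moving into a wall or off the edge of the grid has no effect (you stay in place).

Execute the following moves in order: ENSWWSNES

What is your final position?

Start: (x=3, y=5)
  E (east): blocked, stay at (x=3, y=5)
  N (north): (x=3, y=5) -> (x=3, y=4)
  S (south): (x=3, y=4) -> (x=3, y=5)
  W (west): (x=3, y=5) -> (x=2, y=5)
  W (west): blocked, stay at (x=2, y=5)
  S (south): blocked, stay at (x=2, y=5)
  N (north): (x=2, y=5) -> (x=2, y=4)
  E (east): (x=2, y=4) -> (x=3, y=4)
  S (south): (x=3, y=4) -> (x=3, y=5)
Final: (x=3, y=5)

Answer: Final position: (x=3, y=5)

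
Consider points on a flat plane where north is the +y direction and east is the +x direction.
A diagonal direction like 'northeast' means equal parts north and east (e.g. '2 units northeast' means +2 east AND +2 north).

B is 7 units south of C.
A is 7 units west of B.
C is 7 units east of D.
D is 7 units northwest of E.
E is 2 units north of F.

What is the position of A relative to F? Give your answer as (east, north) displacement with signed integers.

Answer: A is at (east=-7, north=2) relative to F.

Derivation:
Place F at the origin (east=0, north=0).
  E is 2 units north of F: delta (east=+0, north=+2); E at (east=0, north=2).
  D is 7 units northwest of E: delta (east=-7, north=+7); D at (east=-7, north=9).
  C is 7 units east of D: delta (east=+7, north=+0); C at (east=0, north=9).
  B is 7 units south of C: delta (east=+0, north=-7); B at (east=0, north=2).
  A is 7 units west of B: delta (east=-7, north=+0); A at (east=-7, north=2).
Therefore A relative to F: (east=-7, north=2).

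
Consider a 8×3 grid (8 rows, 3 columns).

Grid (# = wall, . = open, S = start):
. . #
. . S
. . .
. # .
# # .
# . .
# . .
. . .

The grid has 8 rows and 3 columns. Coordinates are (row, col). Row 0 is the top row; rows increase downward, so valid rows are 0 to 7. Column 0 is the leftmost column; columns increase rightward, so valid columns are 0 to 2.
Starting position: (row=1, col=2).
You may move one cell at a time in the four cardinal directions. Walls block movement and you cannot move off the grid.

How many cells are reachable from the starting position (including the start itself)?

BFS flood-fill from (row=1, col=2):
  Distance 0: (row=1, col=2)
  Distance 1: (row=1, col=1), (row=2, col=2)
  Distance 2: (row=0, col=1), (row=1, col=0), (row=2, col=1), (row=3, col=2)
  Distance 3: (row=0, col=0), (row=2, col=0), (row=4, col=2)
  Distance 4: (row=3, col=0), (row=5, col=2)
  Distance 5: (row=5, col=1), (row=6, col=2)
  Distance 6: (row=6, col=1), (row=7, col=2)
  Distance 7: (row=7, col=1)
  Distance 8: (row=7, col=0)
Total reachable: 18 (grid has 18 open cells total)

Answer: Reachable cells: 18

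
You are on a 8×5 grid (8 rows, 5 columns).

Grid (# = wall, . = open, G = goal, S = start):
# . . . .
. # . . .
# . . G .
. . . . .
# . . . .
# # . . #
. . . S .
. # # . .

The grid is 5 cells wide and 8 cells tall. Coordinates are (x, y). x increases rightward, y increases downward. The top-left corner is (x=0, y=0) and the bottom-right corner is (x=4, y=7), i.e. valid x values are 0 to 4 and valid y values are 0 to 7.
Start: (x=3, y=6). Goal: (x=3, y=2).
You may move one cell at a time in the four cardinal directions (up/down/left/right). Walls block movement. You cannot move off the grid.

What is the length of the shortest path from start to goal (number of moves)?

Answer: Shortest path length: 4

Derivation:
BFS from (x=3, y=6) until reaching (x=3, y=2):
  Distance 0: (x=3, y=6)
  Distance 1: (x=3, y=5), (x=2, y=6), (x=4, y=6), (x=3, y=7)
  Distance 2: (x=3, y=4), (x=2, y=5), (x=1, y=6), (x=4, y=7)
  Distance 3: (x=3, y=3), (x=2, y=4), (x=4, y=4), (x=0, y=6)
  Distance 4: (x=3, y=2), (x=2, y=3), (x=4, y=3), (x=1, y=4), (x=0, y=7)  <- goal reached here
One shortest path (4 moves): (x=3, y=6) -> (x=3, y=5) -> (x=3, y=4) -> (x=3, y=3) -> (x=3, y=2)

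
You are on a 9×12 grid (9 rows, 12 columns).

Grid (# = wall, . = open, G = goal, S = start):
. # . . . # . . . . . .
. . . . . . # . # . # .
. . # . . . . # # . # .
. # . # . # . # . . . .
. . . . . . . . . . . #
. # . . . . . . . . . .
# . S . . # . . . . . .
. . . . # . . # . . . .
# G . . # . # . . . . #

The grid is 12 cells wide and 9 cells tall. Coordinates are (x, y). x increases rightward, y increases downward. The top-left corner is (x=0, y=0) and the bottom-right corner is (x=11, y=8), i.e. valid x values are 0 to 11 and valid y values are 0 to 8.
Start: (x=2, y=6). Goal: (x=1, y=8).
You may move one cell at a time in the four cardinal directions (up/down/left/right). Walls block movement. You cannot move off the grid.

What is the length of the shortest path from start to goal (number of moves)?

BFS from (x=2, y=6) until reaching (x=1, y=8):
  Distance 0: (x=2, y=6)
  Distance 1: (x=2, y=5), (x=1, y=6), (x=3, y=6), (x=2, y=7)
  Distance 2: (x=2, y=4), (x=3, y=5), (x=4, y=6), (x=1, y=7), (x=3, y=7), (x=2, y=8)
  Distance 3: (x=2, y=3), (x=1, y=4), (x=3, y=4), (x=4, y=5), (x=0, y=7), (x=1, y=8), (x=3, y=8)  <- goal reached here
One shortest path (3 moves): (x=2, y=6) -> (x=1, y=6) -> (x=1, y=7) -> (x=1, y=8)

Answer: Shortest path length: 3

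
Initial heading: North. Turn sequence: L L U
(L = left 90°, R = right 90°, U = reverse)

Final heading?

Answer: Final heading: North

Derivation:
Start: North
  L (left (90° counter-clockwise)) -> West
  L (left (90° counter-clockwise)) -> South
  U (U-turn (180°)) -> North
Final: North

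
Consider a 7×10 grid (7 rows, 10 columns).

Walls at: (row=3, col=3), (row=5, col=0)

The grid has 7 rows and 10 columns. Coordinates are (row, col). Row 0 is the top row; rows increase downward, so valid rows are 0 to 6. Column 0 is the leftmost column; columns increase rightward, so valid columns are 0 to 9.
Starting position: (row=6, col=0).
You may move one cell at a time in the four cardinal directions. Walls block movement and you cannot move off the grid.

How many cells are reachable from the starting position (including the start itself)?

BFS flood-fill from (row=6, col=0):
  Distance 0: (row=6, col=0)
  Distance 1: (row=6, col=1)
  Distance 2: (row=5, col=1), (row=6, col=2)
  Distance 3: (row=4, col=1), (row=5, col=2), (row=6, col=3)
  Distance 4: (row=3, col=1), (row=4, col=0), (row=4, col=2), (row=5, col=3), (row=6, col=4)
  Distance 5: (row=2, col=1), (row=3, col=0), (row=3, col=2), (row=4, col=3), (row=5, col=4), (row=6, col=5)
  Distance 6: (row=1, col=1), (row=2, col=0), (row=2, col=2), (row=4, col=4), (row=5, col=5), (row=6, col=6)
  Distance 7: (row=0, col=1), (row=1, col=0), (row=1, col=2), (row=2, col=3), (row=3, col=4), (row=4, col=5), (row=5, col=6), (row=6, col=7)
  Distance 8: (row=0, col=0), (row=0, col=2), (row=1, col=3), (row=2, col=4), (row=3, col=5), (row=4, col=6), (row=5, col=7), (row=6, col=8)
  Distance 9: (row=0, col=3), (row=1, col=4), (row=2, col=5), (row=3, col=6), (row=4, col=7), (row=5, col=8), (row=6, col=9)
  Distance 10: (row=0, col=4), (row=1, col=5), (row=2, col=6), (row=3, col=7), (row=4, col=8), (row=5, col=9)
  Distance 11: (row=0, col=5), (row=1, col=6), (row=2, col=7), (row=3, col=8), (row=4, col=9)
  Distance 12: (row=0, col=6), (row=1, col=7), (row=2, col=8), (row=3, col=9)
  Distance 13: (row=0, col=7), (row=1, col=8), (row=2, col=9)
  Distance 14: (row=0, col=8), (row=1, col=9)
  Distance 15: (row=0, col=9)
Total reachable: 68 (grid has 68 open cells total)

Answer: Reachable cells: 68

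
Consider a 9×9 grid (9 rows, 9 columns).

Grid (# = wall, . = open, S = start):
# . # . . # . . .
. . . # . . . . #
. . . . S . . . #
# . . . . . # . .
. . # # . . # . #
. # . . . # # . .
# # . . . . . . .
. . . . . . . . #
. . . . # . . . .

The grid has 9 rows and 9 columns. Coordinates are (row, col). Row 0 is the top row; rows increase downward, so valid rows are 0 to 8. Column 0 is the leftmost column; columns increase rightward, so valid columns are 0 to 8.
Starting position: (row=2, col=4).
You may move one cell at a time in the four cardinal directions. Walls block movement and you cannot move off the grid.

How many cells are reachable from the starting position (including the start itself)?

BFS flood-fill from (row=2, col=4):
  Distance 0: (row=2, col=4)
  Distance 1: (row=1, col=4), (row=2, col=3), (row=2, col=5), (row=3, col=4)
  Distance 2: (row=0, col=4), (row=1, col=5), (row=2, col=2), (row=2, col=6), (row=3, col=3), (row=3, col=5), (row=4, col=4)
  Distance 3: (row=0, col=3), (row=1, col=2), (row=1, col=6), (row=2, col=1), (row=2, col=7), (row=3, col=2), (row=4, col=5), (row=5, col=4)
  Distance 4: (row=0, col=6), (row=1, col=1), (row=1, col=7), (row=2, col=0), (row=3, col=1), (row=3, col=7), (row=5, col=3), (row=6, col=4)
  Distance 5: (row=0, col=1), (row=0, col=7), (row=1, col=0), (row=3, col=8), (row=4, col=1), (row=4, col=7), (row=5, col=2), (row=6, col=3), (row=6, col=5), (row=7, col=4)
  Distance 6: (row=0, col=8), (row=4, col=0), (row=5, col=7), (row=6, col=2), (row=6, col=6), (row=7, col=3), (row=7, col=5)
  Distance 7: (row=5, col=0), (row=5, col=8), (row=6, col=7), (row=7, col=2), (row=7, col=6), (row=8, col=3), (row=8, col=5)
  Distance 8: (row=6, col=8), (row=7, col=1), (row=7, col=7), (row=8, col=2), (row=8, col=6)
  Distance 9: (row=7, col=0), (row=8, col=1), (row=8, col=7)
  Distance 10: (row=8, col=0), (row=8, col=8)
Total reachable: 62 (grid has 62 open cells total)

Answer: Reachable cells: 62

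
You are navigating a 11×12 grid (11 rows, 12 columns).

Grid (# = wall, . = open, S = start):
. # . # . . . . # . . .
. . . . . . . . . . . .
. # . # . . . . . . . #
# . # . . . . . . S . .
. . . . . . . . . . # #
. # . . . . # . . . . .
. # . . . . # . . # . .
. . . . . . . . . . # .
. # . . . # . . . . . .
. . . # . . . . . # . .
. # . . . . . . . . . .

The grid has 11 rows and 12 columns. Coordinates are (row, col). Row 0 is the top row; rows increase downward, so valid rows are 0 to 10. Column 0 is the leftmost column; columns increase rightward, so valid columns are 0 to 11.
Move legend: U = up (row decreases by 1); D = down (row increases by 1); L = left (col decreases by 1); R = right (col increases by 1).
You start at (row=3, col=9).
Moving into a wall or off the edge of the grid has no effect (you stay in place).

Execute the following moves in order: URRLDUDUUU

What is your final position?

Answer: Final position: (row=0, col=9)

Derivation:
Start: (row=3, col=9)
  U (up): (row=3, col=9) -> (row=2, col=9)
  R (right): (row=2, col=9) -> (row=2, col=10)
  R (right): blocked, stay at (row=2, col=10)
  L (left): (row=2, col=10) -> (row=2, col=9)
  D (down): (row=2, col=9) -> (row=3, col=9)
  U (up): (row=3, col=9) -> (row=2, col=9)
  D (down): (row=2, col=9) -> (row=3, col=9)
  U (up): (row=3, col=9) -> (row=2, col=9)
  U (up): (row=2, col=9) -> (row=1, col=9)
  U (up): (row=1, col=9) -> (row=0, col=9)
Final: (row=0, col=9)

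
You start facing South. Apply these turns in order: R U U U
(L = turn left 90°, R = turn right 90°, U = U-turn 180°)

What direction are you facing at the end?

Start: South
  R (right (90° clockwise)) -> West
  U (U-turn (180°)) -> East
  U (U-turn (180°)) -> West
  U (U-turn (180°)) -> East
Final: East

Answer: Final heading: East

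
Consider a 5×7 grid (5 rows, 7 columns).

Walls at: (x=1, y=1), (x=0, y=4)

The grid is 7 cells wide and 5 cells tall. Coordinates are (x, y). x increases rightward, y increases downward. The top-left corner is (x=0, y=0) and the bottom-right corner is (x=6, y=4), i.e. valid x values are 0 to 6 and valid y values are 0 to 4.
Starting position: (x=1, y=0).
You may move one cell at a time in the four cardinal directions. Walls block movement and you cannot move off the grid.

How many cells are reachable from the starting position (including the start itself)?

BFS flood-fill from (x=1, y=0):
  Distance 0: (x=1, y=0)
  Distance 1: (x=0, y=0), (x=2, y=0)
  Distance 2: (x=3, y=0), (x=0, y=1), (x=2, y=1)
  Distance 3: (x=4, y=0), (x=3, y=1), (x=0, y=2), (x=2, y=2)
  Distance 4: (x=5, y=0), (x=4, y=1), (x=1, y=2), (x=3, y=2), (x=0, y=3), (x=2, y=3)
  Distance 5: (x=6, y=0), (x=5, y=1), (x=4, y=2), (x=1, y=3), (x=3, y=3), (x=2, y=4)
  Distance 6: (x=6, y=1), (x=5, y=2), (x=4, y=3), (x=1, y=4), (x=3, y=4)
  Distance 7: (x=6, y=2), (x=5, y=3), (x=4, y=4)
  Distance 8: (x=6, y=3), (x=5, y=4)
  Distance 9: (x=6, y=4)
Total reachable: 33 (grid has 33 open cells total)

Answer: Reachable cells: 33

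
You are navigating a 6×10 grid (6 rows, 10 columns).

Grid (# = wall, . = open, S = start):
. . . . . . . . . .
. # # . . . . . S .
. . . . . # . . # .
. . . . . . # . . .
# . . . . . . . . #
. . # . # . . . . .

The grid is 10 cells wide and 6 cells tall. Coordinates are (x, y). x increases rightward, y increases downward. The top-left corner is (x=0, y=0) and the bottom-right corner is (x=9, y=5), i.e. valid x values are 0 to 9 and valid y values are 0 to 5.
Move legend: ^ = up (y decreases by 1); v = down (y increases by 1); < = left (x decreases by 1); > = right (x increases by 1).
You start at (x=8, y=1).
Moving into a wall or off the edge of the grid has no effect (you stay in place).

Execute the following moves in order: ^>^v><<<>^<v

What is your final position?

Start: (x=8, y=1)
  ^ (up): (x=8, y=1) -> (x=8, y=0)
  > (right): (x=8, y=0) -> (x=9, y=0)
  ^ (up): blocked, stay at (x=9, y=0)
  v (down): (x=9, y=0) -> (x=9, y=1)
  > (right): blocked, stay at (x=9, y=1)
  < (left): (x=9, y=1) -> (x=8, y=1)
  < (left): (x=8, y=1) -> (x=7, y=1)
  < (left): (x=7, y=1) -> (x=6, y=1)
  > (right): (x=6, y=1) -> (x=7, y=1)
  ^ (up): (x=7, y=1) -> (x=7, y=0)
  < (left): (x=7, y=0) -> (x=6, y=0)
  v (down): (x=6, y=0) -> (x=6, y=1)
Final: (x=6, y=1)

Answer: Final position: (x=6, y=1)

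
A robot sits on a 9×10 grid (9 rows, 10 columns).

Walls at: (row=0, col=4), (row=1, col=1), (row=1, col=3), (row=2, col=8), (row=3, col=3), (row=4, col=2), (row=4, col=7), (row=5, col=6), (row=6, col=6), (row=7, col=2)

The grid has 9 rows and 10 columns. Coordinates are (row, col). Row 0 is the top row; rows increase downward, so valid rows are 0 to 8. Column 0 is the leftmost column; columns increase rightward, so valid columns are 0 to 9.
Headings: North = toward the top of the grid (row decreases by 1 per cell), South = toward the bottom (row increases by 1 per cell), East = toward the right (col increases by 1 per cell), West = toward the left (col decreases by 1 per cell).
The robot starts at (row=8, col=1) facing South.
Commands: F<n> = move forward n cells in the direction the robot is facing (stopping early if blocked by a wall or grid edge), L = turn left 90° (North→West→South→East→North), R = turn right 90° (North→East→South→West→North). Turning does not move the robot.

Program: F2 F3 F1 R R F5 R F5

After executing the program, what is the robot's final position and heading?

Start: (row=8, col=1), facing South
  F2: move forward 0/2 (blocked), now at (row=8, col=1)
  F3: move forward 0/3 (blocked), now at (row=8, col=1)
  F1: move forward 0/1 (blocked), now at (row=8, col=1)
  R: turn right, now facing West
  R: turn right, now facing North
  F5: move forward 5, now at (row=3, col=1)
  R: turn right, now facing East
  F5: move forward 1/5 (blocked), now at (row=3, col=2)
Final: (row=3, col=2), facing East

Answer: Final position: (row=3, col=2), facing East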